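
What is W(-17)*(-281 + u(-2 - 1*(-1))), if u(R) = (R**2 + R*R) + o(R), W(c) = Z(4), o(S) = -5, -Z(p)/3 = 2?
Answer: 1704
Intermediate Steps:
Z(p) = -6 (Z(p) = -3*2 = -6)
W(c) = -6
u(R) = -5 + 2*R**2 (u(R) = (R**2 + R*R) - 5 = (R**2 + R**2) - 5 = 2*R**2 - 5 = -5 + 2*R**2)
W(-17)*(-281 + u(-2 - 1*(-1))) = -6*(-281 + (-5 + 2*(-2 - 1*(-1))**2)) = -6*(-281 + (-5 + 2*(-2 + 1)**2)) = -6*(-281 + (-5 + 2*(-1)**2)) = -6*(-281 + (-5 + 2*1)) = -6*(-281 + (-5 + 2)) = -6*(-281 - 3) = -6*(-284) = 1704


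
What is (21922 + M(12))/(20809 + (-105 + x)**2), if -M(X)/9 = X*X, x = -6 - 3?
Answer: 20626/33805 ≈ 0.61015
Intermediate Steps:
x = -9
M(X) = -9*X**2 (M(X) = -9*X*X = -9*X**2)
(21922 + M(12))/(20809 + (-105 + x)**2) = (21922 - 9*12**2)/(20809 + (-105 - 9)**2) = (21922 - 9*144)/(20809 + (-114)**2) = (21922 - 1296)/(20809 + 12996) = 20626/33805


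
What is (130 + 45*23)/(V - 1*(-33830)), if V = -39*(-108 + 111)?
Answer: 1165/33713 ≈ 0.034556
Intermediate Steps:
V = -117 (V = -39*3 = -117)
(130 + 45*23)/(V - 1*(-33830)) = (130 + 45*23)/(-117 - 1*(-33830)) = (130 + 1035)/(-117 + 33830) = 1165/33713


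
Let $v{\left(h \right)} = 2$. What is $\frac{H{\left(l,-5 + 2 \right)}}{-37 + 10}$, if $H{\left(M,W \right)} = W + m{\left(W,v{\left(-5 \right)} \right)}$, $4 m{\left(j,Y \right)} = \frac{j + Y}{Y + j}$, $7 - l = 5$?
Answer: $\frac{11}{108} \approx 0.10185$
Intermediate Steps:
$l = 2$ ($l = 7 - 5 = 2$)
$m{\left(j,Y \right)} = \frac{1}{4}$ ($m{\left(j,Y \right)} = \frac{\left(j + Y\right) \frac{1}{Y + j}}{4} = \frac{\left(Y + j\right) \frac{1}{Y + j}}{4} = \frac{1}{4} \cdot 1 = \frac{1}{4}$)
$H{\left(M,W \right)} = \frac{1}{4} + W$ ($H{\left(M,W \right)} = W + \frac{1}{4} = \frac{1}{4} + W$)
$\frac{H{\left(l,-5 + 2 \right)}}{-37 + 10} = \frac{\frac{1}{4} + \left(-5 + 2\right)}{-37 + 10} = \frac{\frac{1}{4} - 3}{-27} = \left(- \frac{1}{27}\right) \left(- \frac{11}{4}\right) = \frac{11}{108}$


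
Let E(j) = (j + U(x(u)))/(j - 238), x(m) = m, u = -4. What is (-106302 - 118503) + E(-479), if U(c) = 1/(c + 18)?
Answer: -752195295/3346 ≈ -2.2480e+5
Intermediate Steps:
U(c) = 1/(18 + c)
E(j) = (1/14 + j)/(-238 + j) (E(j) = (j + 1/(18 - 4))/(j - 238) = (j + 1/14)/(-238 + j) = (1/14 + j)/(-238 + j))
(-106302 - 118503) + E(-479) = (-106302 - 118503) + (1/14 - 479)/(-238 - 479) = -224805 - 6705/14/(-717) = -224805 - 1/717*(-6705/14) = -224805 + 2235/3346 = -752195295/3346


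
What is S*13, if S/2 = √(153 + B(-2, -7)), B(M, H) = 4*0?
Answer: 78*√17 ≈ 321.60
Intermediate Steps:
B(M, H) = 0
S = 6*√17 (S = 2*√(153 + 0) = 2*√153 = 2*(3*√17) = 6*√17 ≈ 24.739)
S*13 = (6*√17)*13 = 78*√17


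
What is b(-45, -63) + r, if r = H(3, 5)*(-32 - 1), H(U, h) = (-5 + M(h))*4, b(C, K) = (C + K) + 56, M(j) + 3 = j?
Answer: 344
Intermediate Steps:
M(j) = -3 + j
b(C, K) = 56 + C + K
H(U, h) = -32 + 4*h (H(U, h) = (-5 + (-3 + h))*4 = (-8 + h)*4 = -32 + 4*h)
r = 396 (r = (-32 + 4*5)*(-32 - 1) = (-32 + 20)*(-33) = -12*(-33) = 396)
b(-45, -63) + r = (56 - 45 - 63) + 396 = -52 + 396 = 344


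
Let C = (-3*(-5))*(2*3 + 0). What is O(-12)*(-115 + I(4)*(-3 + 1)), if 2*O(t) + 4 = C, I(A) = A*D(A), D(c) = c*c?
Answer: -10449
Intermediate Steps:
D(c) = c**2
I(A) = A**3 (I(A) = A*A**2 = A**3)
C = 90 (C = 15*(6 + 0) = 15*6 = 90)
O(t) = 43 (O(t) = -2 + (1/2)*90 = -2 + 45 = 43)
O(-12)*(-115 + I(4)*(-3 + 1)) = 43*(-115 + 4**3*(-3 + 1)) = 43*(-115 + 64*(-2)) = 43*(-115 - 128) = 43*(-243) = -10449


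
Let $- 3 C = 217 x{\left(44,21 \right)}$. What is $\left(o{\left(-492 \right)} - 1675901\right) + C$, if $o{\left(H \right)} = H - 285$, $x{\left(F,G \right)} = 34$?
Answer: $- \frac{5037412}{3} \approx -1.6791 \cdot 10^{6}$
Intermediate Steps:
$o{\left(H \right)} = -285 + H$
$C = - \frac{7378}{3}$ ($C = - \frac{217 \cdot 34}{3} = \left(- \frac{1}{3}\right) 7378 = - \frac{7378}{3} \approx -2459.3$)
$\left(o{\left(-492 \right)} - 1675901\right) + C = \left(\left(-285 - 492\right) - 1675901\right) - \frac{7378}{3} = \left(-777 - 1675901\right) - \frac{7378}{3} = -1676678 - \frac{7378}{3} = - \frac{5037412}{3}$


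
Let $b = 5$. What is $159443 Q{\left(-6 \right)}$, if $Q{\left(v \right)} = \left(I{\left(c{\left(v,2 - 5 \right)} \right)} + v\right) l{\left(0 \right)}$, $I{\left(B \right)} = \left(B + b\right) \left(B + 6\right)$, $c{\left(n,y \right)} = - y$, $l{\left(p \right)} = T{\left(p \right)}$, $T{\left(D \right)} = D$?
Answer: $0$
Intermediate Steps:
$l{\left(p \right)} = p$
$I{\left(B \right)} = \left(5 + B\right) \left(6 + B\right)$ ($I{\left(B \right)} = \left(B + 5\right) \left(B + 6\right) = \left(5 + B\right) \left(6 + B\right)$)
$Q{\left(v \right)} = 0$ ($Q{\left(v \right)} = \left(\left(30 + \left(- (2 - 5)\right)^{2} + 11 \left(- (2 - 5)\right)\right) + v\right) 0 = \left(\left(30 + \left(\left(-1\right) \left(-3\right)\right)^{2} + 11 \left(\left(-1\right) \left(-3\right)\right)\right) + v\right) 0 = \left(\left(30 + 3^{2} + 11 \cdot 3\right) + v\right) 0 = \left(\left(30 + 9 + 33\right) + v\right) 0 = \left(72 + v\right) 0 = 0$)
$159443 Q{\left(-6 \right)} = 159443 \cdot 0 = 0$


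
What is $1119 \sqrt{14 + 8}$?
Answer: $1119 \sqrt{22} \approx 5248.6$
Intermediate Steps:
$1119 \sqrt{14 + 8} = 1119 \sqrt{22}$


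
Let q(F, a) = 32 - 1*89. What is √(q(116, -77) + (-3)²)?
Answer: 4*I*√3 ≈ 6.9282*I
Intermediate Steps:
q(F, a) = -57 (q(F, a) = 32 - 89 = -57)
√(q(116, -77) + (-3)²) = √(-57 + (-3)²) = √(-57 + 9) = √(-48) = 4*I*√3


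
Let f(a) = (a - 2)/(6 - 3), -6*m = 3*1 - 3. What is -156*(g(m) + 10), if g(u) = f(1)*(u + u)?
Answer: -1560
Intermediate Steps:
m = 0 (m = -(3*1 - 3)/6 = -(3 - 3)/6 = -⅙*0 = 0)
f(a) = -⅔ + a/3 (f(a) = (-2 + a)/3 = (-2 + a)*(⅓) = -⅔ + a/3)
g(u) = -2*u/3 (g(u) = (-⅔ + (⅓)*1)*(u + u) = (-⅔ + ⅓)*(2*u) = -2*u/3)
-156*(g(m) + 10) = -156*(-⅔*0 + 10) = -156*(0 + 10) = -156*10 = -1560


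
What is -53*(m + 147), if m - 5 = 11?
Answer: -8639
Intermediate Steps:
m = 16 (m = 5 + 11 = 16)
-53*(m + 147) = -53*(16 + 147) = -53*163 = -8639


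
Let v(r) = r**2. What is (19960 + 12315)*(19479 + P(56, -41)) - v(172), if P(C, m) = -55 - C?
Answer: 625072616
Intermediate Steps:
(19960 + 12315)*(19479 + P(56, -41)) - v(172) = (19960 + 12315)*(19479 + (-55 - 1*56)) - 1*172**2 = 32275*(19479 + (-55 - 56)) - 1*29584 = 32275*(19479 - 111) - 29584 = 32275*19368 - 29584 = 625102200 - 29584 = 625072616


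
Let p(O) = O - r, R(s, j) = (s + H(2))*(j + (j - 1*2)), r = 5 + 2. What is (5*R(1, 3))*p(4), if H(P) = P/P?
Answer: -120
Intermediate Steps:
r = 7
H(P) = 1
R(s, j) = (1 + s)*(-2 + 2*j) (R(s, j) = (s + 1)*(j + (j - 1*2)) = (1 + s)*(j + (j - 2)) = (1 + s)*(j + (-2 + j)) = (1 + s)*(-2 + 2*j))
p(O) = -7 + O (p(O) = O - 1*7 = O - 7 = -7 + O)
(5*R(1, 3))*p(4) = (5*(-2 - 2*1 + 2*3 + 2*3*1))*(-7 + 4) = (5*(-2 - 2 + 6 + 6))*(-3) = (5*8)*(-3) = 40*(-3) = -120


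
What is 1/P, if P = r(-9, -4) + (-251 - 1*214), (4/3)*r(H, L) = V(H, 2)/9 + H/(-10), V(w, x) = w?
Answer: -40/18603 ≈ -0.0021502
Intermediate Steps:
r(H, L) = H/120 (r(H, L) = 3*(H/9 + H/(-10))/4 = 3*(H*(⅑) + H*(-⅒))/4 = 3*(H/9 - H/10)/4 = 3*(H/90)/4 = H/120)
P = -18603/40 (P = (1/120)*(-9) + (-251 - 1*214) = -3/40 + (-251 - 214) = -3/40 - 465 = -18603/40 ≈ -465.08)
1/P = 1/(-18603/40) = -40/18603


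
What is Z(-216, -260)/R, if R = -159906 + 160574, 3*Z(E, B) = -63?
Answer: -21/668 ≈ -0.031437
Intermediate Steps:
Z(E, B) = -21 (Z(E, B) = (1/3)*(-63) = -21)
R = 668
Z(-216, -260)/R = -21/668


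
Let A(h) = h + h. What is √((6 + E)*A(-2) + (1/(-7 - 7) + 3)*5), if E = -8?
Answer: √4438/14 ≈ 4.7585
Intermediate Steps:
A(h) = 2*h
√((6 + E)*A(-2) + (1/(-7 - 7) + 3)*5) = √((6 - 8)*(2*(-2)) + (1/(-7 - 7) + 3)*5) = √(-2*(-4) + (1/(-14) + 3)*5) = √(8 + (-1/14 + 3)*5) = √(8 + (41/14)*5) = √(8 + 205/14) = √(317/14) = √4438/14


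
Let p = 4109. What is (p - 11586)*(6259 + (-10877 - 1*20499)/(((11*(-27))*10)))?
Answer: -69613135531/1485 ≈ -4.6878e+7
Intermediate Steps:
(p - 11586)*(6259 + (-10877 - 1*20499)/(((11*(-27))*10))) = (4109 - 11586)*(6259 + (-10877 - 1*20499)/(((11*(-27))*10))) = -7477*(6259 + (-10877 - 20499)/((-297*10))) = -7477*(6259 - 31376/(-2970)) = -7477*(6259 - 31376*(-1/2970)) = -7477*(6259 + 15688/1485) = -7477*9310303/1485 = -69613135531/1485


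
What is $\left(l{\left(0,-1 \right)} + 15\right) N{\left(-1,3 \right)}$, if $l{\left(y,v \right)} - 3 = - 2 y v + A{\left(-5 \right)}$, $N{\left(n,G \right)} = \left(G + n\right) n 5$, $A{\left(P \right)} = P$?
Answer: $-130$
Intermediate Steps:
$N{\left(n,G \right)} = 5 n \left(G + n\right)$ ($N{\left(n,G \right)} = \left(G + n\right) 5 n = 5 n \left(G + n\right)$)
$l{\left(y,v \right)} = -2 - 2 v y$ ($l{\left(y,v \right)} = 3 + \left(- 2 y v - 5\right) = 3 - \left(5 + 2 v y\right) = -2 - 2 v y$)
$\left(l{\left(0,-1 \right)} + 15\right) N{\left(-1,3 \right)} = \left(\left(-2 - \left(-2\right) 0\right) + 15\right) 5 \left(-1\right) \left(3 - 1\right) = \left(\left(-2 + 0\right) + 15\right) 5 \left(-1\right) 2 = \left(-2 + 15\right) \left(-10\right) = 13 \left(-10\right) = -130$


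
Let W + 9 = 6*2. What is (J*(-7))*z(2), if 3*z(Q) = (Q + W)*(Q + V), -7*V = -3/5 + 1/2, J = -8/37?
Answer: 188/37 ≈ 5.0811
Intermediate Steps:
J = -8/37 (J = -8*1/37 = -8/37 ≈ -0.21622)
V = 1/70 (V = -(-3/5 + 1/2)/7 = -(-3*⅕ + 1*(½))/7 = -(-⅗ + ½)/7 = -⅐*(-⅒) = 1/70 ≈ 0.014286)
W = 3 (W = -9 + 6*2 = -9 + 12 = 3)
z(Q) = (3 + Q)*(1/70 + Q)/3 (z(Q) = ((Q + 3)*(Q + 1/70))/3 = ((3 + Q)*(1/70 + Q))/3 = (3 + Q)*(1/70 + Q)/3)
(J*(-7))*z(2) = (-8/37*(-7))*(1/70 + (⅓)*2² + (211/210)*2) = 56*(1/70 + (⅓)*4 + 211/105)/37 = 56*(1/70 + 4/3 + 211/105)/37 = (56/37)*(47/14) = 188/37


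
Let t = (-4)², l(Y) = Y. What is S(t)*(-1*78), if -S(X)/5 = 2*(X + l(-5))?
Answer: 8580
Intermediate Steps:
t = 16
S(X) = 50 - 10*X (S(X) = -10*(X - 5) = -10*(-5 + X) = -5*(-10 + 2*X) = 50 - 10*X)
S(t)*(-1*78) = (50 - 10*16)*(-1*78) = (50 - 160)*(-78) = -110*(-78) = 8580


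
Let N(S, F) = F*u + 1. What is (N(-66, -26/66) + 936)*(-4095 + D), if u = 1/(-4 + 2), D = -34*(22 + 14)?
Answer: -109668915/22 ≈ -4.9850e+6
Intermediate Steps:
D = -1224 (D = -34*36 = -1224)
u = -1/2 (u = 1/(-2) = -1/2 ≈ -0.50000)
N(S, F) = 1 - F/2 (N(S, F) = F*(-1/2) + 1 = -F/2 + 1 = 1 - F/2)
(N(-66, -26/66) + 936)*(-4095 + D) = ((1 - (-13)/66) + 936)*(-4095 - 1224) = ((1 - (-13)/66) + 936)*(-5319) = ((1 - 1/2*(-13/33)) + 936)*(-5319) = ((1 + 13/66) + 936)*(-5319) = (79/66 + 936)*(-5319) = (61855/66)*(-5319) = -109668915/22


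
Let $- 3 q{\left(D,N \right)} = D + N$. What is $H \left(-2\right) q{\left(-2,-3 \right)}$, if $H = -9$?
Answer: $30$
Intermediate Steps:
$q{\left(D,N \right)} = - \frac{D}{3} - \frac{N}{3}$ ($q{\left(D,N \right)} = - \frac{D + N}{3} = - \frac{D}{3} - \frac{N}{3}$)
$H \left(-2\right) q{\left(-2,-3 \right)} = \left(-9\right) \left(-2\right) \left(\left(- \frac{1}{3}\right) \left(-2\right) - -1\right) = 18 \left(\frac{2}{3} + 1\right) = 18 \cdot \frac{5}{3} = 30$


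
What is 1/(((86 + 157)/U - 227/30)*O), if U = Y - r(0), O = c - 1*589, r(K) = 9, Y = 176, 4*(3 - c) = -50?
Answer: 10020/35119993 ≈ 0.00028531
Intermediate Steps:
c = 31/2 (c = 3 - ¼*(-50) = 3 + 25/2 = 31/2 ≈ 15.500)
O = -1147/2 (O = 31/2 - 1*589 = 31/2 - 589 = -1147/2 ≈ -573.50)
U = 167 (U = 176 - 1*9 = 176 - 9 = 167)
1/(((86 + 157)/U - 227/30)*O) = 1/(((86 + 157)/167 - 227/30)*(-1147/2)) = 1/((243*(1/167) - 227*1/30)*(-1147/2)) = 1/((243/167 - 227/30)*(-1147/2)) = 1/(-30619/5010*(-1147/2)) = 1/(35119993/10020) = 10020/35119993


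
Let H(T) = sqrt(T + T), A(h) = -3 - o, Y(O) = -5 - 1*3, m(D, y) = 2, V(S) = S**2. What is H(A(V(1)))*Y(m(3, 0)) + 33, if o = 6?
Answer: 33 - 24*I*sqrt(2) ≈ 33.0 - 33.941*I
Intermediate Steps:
Y(O) = -8 (Y(O) = -5 - 3 = -8)
A(h) = -9 (A(h) = -3 - 1*6 = -3 - 6 = -9)
H(T) = sqrt(2)*sqrt(T) (H(T) = sqrt(2*T) = sqrt(2)*sqrt(T))
H(A(V(1)))*Y(m(3, 0)) + 33 = (sqrt(2)*sqrt(-9))*(-8) + 33 = (sqrt(2)*(3*I))*(-8) + 33 = (3*I*sqrt(2))*(-8) + 33 = -24*I*sqrt(2) + 33 = 33 - 24*I*sqrt(2)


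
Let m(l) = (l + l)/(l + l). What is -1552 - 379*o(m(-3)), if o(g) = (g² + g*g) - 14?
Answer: 2996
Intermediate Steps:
m(l) = 1 (m(l) = (2*l)/((2*l)) = (2*l)*(1/(2*l)) = 1)
o(g) = -14 + 2*g² (o(g) = (g² + g²) - 14 = 2*g² - 14 = -14 + 2*g²)
-1552 - 379*o(m(-3)) = -1552 - 379*(-14 + 2*1²) = -1552 - 379*(-14 + 2*1) = -1552 - 379*(-14 + 2) = -1552 - 379*(-12) = -1552 + 4548 = 2996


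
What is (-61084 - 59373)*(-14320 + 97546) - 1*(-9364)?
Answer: -10025144918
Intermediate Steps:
(-61084 - 59373)*(-14320 + 97546) - 1*(-9364) = -120457*83226 + 9364 = -10025154282 + 9364 = -10025144918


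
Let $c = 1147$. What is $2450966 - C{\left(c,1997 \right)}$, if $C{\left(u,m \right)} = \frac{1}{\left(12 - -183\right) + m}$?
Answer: $\frac{5372517471}{2192} \approx 2.451 \cdot 10^{6}$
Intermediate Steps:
$C{\left(u,m \right)} = \frac{1}{195 + m}$ ($C{\left(u,m \right)} = \frac{1}{\left(12 + 183\right) + m} = \frac{1}{195 + m}$)
$2450966 - C{\left(c,1997 \right)} = 2450966 - \frac{1}{195 + 1997} = 2450966 - \frac{1}{2192} = \frac{5372517471}{2192}$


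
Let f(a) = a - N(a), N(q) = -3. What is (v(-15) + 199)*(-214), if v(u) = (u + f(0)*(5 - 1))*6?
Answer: -38734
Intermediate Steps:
f(a) = 3 + a (f(a) = a - 1*(-3) = a + 3 = 3 + a)
v(u) = 72 + 6*u (v(u) = (u + (3 + 0)*(5 - 1))*6 = (u + 3*4)*6 = (u + 12)*6 = (12 + u)*6 = 72 + 6*u)
(v(-15) + 199)*(-214) = ((72 + 6*(-15)) + 199)*(-214) = ((72 - 90) + 199)*(-214) = (-18 + 199)*(-214) = 181*(-214) = -38734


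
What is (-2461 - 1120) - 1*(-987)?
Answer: -2594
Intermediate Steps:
(-2461 - 1120) - 1*(-987) = -3581 + 987 = -2594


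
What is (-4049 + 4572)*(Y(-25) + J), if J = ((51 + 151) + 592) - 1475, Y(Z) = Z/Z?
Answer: -355640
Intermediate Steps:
Y(Z) = 1
J = -681 (J = (202 + 592) - 1475 = 794 - 1475 = -681)
(-4049 + 4572)*(Y(-25) + J) = (-4049 + 4572)*(1 - 681) = 523*(-680) = -355640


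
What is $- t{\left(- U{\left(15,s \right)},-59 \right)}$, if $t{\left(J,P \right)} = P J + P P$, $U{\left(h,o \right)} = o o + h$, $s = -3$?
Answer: $-4897$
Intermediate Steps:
$U{\left(h,o \right)} = h + o^{2}$ ($U{\left(h,o \right)} = o^{2} + h = h + o^{2}$)
$t{\left(J,P \right)} = P^{2} + J P$ ($t{\left(J,P \right)} = J P + P^{2} = P^{2} + J P$)
$- t{\left(- U{\left(15,s \right)},-59 \right)} = - \left(-59\right) \left(- (15 + \left(-3\right)^{2}) - 59\right) = - \left(-59\right) \left(- (15 + 9) - 59\right) = - \left(-59\right) \left(\left(-1\right) 24 - 59\right) = - \left(-59\right) \left(-24 - 59\right) = - \left(-59\right) \left(-83\right) = \left(-1\right) 4897 = -4897$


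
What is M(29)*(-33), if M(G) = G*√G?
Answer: -957*√29 ≈ -5153.6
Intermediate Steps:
M(G) = G^(3/2)
M(29)*(-33) = 29^(3/2)*(-33) = (29*√29)*(-33) = -957*√29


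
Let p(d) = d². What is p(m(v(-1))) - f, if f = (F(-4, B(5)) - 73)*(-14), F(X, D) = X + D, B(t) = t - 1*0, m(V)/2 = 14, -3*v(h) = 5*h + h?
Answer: -224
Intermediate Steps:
v(h) = -2*h (v(h) = -(5*h + h)/3 = -2*h)
m(V) = 28 (m(V) = 2*14 = 28)
B(t) = t (B(t) = t + 0 = t)
F(X, D) = D + X
f = 1008 (f = ((5 - 4) - 73)*(-14) = (1 - 73)*(-14) = -72*(-14) = 1008)
p(m(v(-1))) - f = 28² - 1*1008 = 784 - 1008 = -224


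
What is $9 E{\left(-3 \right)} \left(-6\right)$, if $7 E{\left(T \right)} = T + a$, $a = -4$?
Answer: $54$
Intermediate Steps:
$E{\left(T \right)} = - \frac{4}{7} + \frac{T}{7}$ ($E{\left(T \right)} = \frac{T - 4}{7} = \frac{-4 + T}{7} = - \frac{4}{7} + \frac{T}{7}$)
$9 E{\left(-3 \right)} \left(-6\right) = 9 \left(- \frac{4}{7} + \frac{1}{7} \left(-3\right)\right) \left(-6\right) = 9 \left(- \frac{4}{7} - \frac{3}{7}\right) \left(-6\right) = 9 \left(-1\right) \left(-6\right) = \left(-9\right) \left(-6\right) = 54$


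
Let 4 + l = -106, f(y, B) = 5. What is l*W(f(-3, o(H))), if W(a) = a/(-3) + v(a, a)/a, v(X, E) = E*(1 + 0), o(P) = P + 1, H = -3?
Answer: 220/3 ≈ 73.333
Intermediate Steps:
o(P) = 1 + P
l = -110 (l = -4 - 106 = -110)
v(X, E) = E (v(X, E) = E*1 = E)
W(a) = 1 - a/3 (W(a) = a/(-3) + a/a = a*(-1/3) + 1 = -a/3 + 1 = 1 - a/3)
l*W(f(-3, o(H))) = -110*(1 - 1/3*5) = -110*(1 - 5/3) = -110*(-2/3) = 220/3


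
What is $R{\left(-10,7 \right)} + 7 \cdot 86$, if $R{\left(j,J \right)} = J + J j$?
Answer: $539$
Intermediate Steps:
$R{\left(-10,7 \right)} + 7 \cdot 86 = 7 \left(1 - 10\right) + 7 \cdot 86 = 7 \left(-9\right) + 602 = -63 + 602 = 539$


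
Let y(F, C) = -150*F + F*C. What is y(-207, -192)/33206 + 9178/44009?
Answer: 1710168907/730681427 ≈ 2.3405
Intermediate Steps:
y(F, C) = -150*F + C*F
y(-207, -192)/33206 + 9178/44009 = -207*(-150 - 192)/33206 + 9178/44009 = -207*(-342)*(1/33206) + 9178*(1/44009) = 70794*(1/33206) + 9178/44009 = 35397/16603 + 9178/44009 = 1710168907/730681427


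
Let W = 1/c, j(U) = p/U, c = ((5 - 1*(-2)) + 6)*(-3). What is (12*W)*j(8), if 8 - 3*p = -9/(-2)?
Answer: -7/156 ≈ -0.044872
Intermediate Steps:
p = 7/6 (p = 8/3 - (-3)/(-2) = 8/3 - (-3)*(-1)/2 = 8/3 - ⅓*9/2 = 8/3 - 3/2 = 7/6 ≈ 1.1667)
c = -39 (c = ((5 + 2) + 6)*(-3) = (7 + 6)*(-3) = 13*(-3) = -39)
j(U) = 7/(6*U)
W = -1/39 (W = 1/(-39) = -1/39 ≈ -0.025641)
(12*W)*j(8) = (12*(-1/39))*((7/6)/8) = -14/(39*8) = -4/13*7/48 = -7/156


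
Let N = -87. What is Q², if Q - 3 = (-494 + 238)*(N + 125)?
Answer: 94575625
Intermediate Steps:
Q = -9725 (Q = 3 + (-494 + 238)*(-87 + 125) = 3 - 256*38 = 3 - 9728 = -9725)
Q² = (-9725)² = 94575625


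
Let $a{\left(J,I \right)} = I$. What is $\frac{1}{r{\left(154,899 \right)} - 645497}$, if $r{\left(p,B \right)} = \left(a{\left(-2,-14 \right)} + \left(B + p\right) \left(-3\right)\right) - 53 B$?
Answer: $- \frac{1}{696317} \approx -1.4361 \cdot 10^{-6}$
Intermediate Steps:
$r{\left(p,B \right)} = -14 - 56 B - 3 p$ ($r{\left(p,B \right)} = \left(-14 + \left(B + p\right) \left(-3\right)\right) - 53 B = \left(-14 - \left(3 B + 3 p\right)\right) - 53 B = \left(-14 - 3 B - 3 p\right) - 53 B = -14 - 56 B - 3 p$)
$\frac{1}{r{\left(154,899 \right)} - 645497} = \frac{1}{\left(-14 - 50344 - 462\right) - 645497} = \frac{1}{-50820 - 645497} = \frac{1}{-696317} = - \frac{1}{696317}$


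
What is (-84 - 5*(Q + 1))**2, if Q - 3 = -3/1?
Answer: 7921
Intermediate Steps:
Q = 0 (Q = 3 - 3/1 = 3 - 3*1 = 3 - 3 = 0)
(-84 - 5*(Q + 1))**2 = (-84 - 5*(0 + 1))**2 = (-84 - 5*1)**2 = (-84 - 5)**2 = (-89)**2 = 7921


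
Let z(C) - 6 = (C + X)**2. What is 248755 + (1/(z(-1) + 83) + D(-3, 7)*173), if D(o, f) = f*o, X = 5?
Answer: 25737811/105 ≈ 2.4512e+5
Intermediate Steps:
z(C) = 6 + (5 + C)**2 (z(C) = 6 + (C + 5)**2 = 6 + (5 + C)**2)
248755 + (1/(z(-1) + 83) + D(-3, 7)*173) = 248755 + (1/((6 + (5 - 1)**2) + 83) + (7*(-3))*173) = 248755 + (1/((6 + 4**2) + 83) - 21*173) = 248755 + (1/((6 + 16) + 83) - 3633) = 248755 + (1/(22 + 83) - 3633) = 248755 + (1/105 - 3633) = 248755 - 381464/105 = 25737811/105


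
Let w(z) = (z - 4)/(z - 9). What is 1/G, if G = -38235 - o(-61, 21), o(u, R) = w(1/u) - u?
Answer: -110/4212609 ≈ -2.6112e-5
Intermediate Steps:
w(z) = (-4 + z)/(-9 + z)
o(u, R) = -u + (-4 + 1/u)/(-9 + 1/u) (o(u, R) = (-4 + 1/u)/(-9 + 1/u) - u = -u + (-4 + 1/u)/(-9 + 1/u))
G = -4212609/110 (G = -38235 - (-1 - 9*(-61)**2 + 5*(-61))/(-1 + 9*(-61)) = -38235 - (-1 - 9*3721 - 305)/(-1 - 549) = -38235 - (-1 - 33489 - 305)/(-550) = -38235 - (-1)*(-33795)/550 = -38235 - 1*6759/110 = -38235 - 6759/110 = -4212609/110 ≈ -38296.)
1/G = 1/(-4212609/110) = -110/4212609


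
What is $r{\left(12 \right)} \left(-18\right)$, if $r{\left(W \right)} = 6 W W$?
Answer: $-15552$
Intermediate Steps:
$r{\left(W \right)} = 6 W^{2}$
$r{\left(12 \right)} \left(-18\right) = 6 \cdot 12^{2} \left(-18\right) = 6 \cdot 144 \left(-18\right) = 864 \left(-18\right) = -15552$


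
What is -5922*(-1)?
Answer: 5922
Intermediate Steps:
-5922*(-1) = 5922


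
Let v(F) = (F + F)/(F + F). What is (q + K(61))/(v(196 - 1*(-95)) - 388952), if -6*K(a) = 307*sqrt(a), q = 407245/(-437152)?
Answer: 407245/170030707552 + 307*sqrt(61)/2333706 ≈ 0.0010298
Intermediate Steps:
q = -407245/437152 (q = 407245*(-1/437152) = -407245/437152 ≈ -0.93159)
K(a) = -307*sqrt(a)/6
v(F) = 1 (v(F) = (2*F)/((2*F)) = (2*F)*(1/(2*F)) = 1)
(q + K(61))/(v(196 - 1*(-95)) - 388952) = (-407245/437152 - 307*sqrt(61)/6)/(1 - 388952) = (-407245/437152 - 307*sqrt(61)/6)/(-388951) = (-407245/437152 - 307*sqrt(61)/6)*(-1/388951) = 407245/170030707552 + 307*sqrt(61)/2333706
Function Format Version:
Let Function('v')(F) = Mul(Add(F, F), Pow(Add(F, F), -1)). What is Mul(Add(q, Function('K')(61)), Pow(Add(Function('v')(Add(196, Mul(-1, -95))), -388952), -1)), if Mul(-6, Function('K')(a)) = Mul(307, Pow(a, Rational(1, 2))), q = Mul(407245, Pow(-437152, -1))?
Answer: Add(Rational(407245, 170030707552), Mul(Rational(307, 2333706), Pow(61, Rational(1, 2)))) ≈ 0.0010298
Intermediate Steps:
q = Rational(-407245, 437152) (q = Mul(407245, Rational(-1, 437152)) = Rational(-407245, 437152) ≈ -0.93159)
Function('K')(a) = Mul(Rational(-307, 6), Pow(a, Rational(1, 2))) (Function('K')(a) = Mul(Rational(-1, 6), Mul(307, Pow(a, Rational(1, 2)))) = Mul(Rational(-307, 6), Pow(a, Rational(1, 2))))
Function('v')(F) = 1 (Function('v')(F) = Mul(Mul(2, F), Pow(Mul(2, F), -1)) = Mul(Mul(2, F), Mul(Rational(1, 2), Pow(F, -1))) = 1)
Mul(Add(q, Function('K')(61)), Pow(Add(Function('v')(Add(196, Mul(-1, -95))), -388952), -1)) = Mul(Add(Rational(-407245, 437152), Mul(Rational(-307, 6), Pow(61, Rational(1, 2)))), Pow(Add(1, -388952), -1)) = Mul(Add(Rational(-407245, 437152), Mul(Rational(-307, 6), Pow(61, Rational(1, 2)))), Pow(-388951, -1)) = Mul(Add(Rational(-407245, 437152), Mul(Rational(-307, 6), Pow(61, Rational(1, 2)))), Rational(-1, 388951)) = Add(Rational(407245, 170030707552), Mul(Rational(307, 2333706), Pow(61, Rational(1, 2))))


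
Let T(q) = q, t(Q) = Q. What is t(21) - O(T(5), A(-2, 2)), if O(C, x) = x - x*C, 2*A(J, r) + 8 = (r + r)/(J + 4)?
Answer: 9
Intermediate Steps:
A(J, r) = -4 + r/(4 + J) (A(J, r) = -4 + ((r + r)/(J + 4))/2 = -4 + ((2*r)/(4 + J))/2 = -4 + (2*r/(4 + J))/2 = -4 + r/(4 + J))
O(C, x) = x - C*x
t(21) - O(T(5), A(-2, 2)) = 21 - (-16 + 2 - 4*(-2))/(4 - 2)*(1 - 1*5) = 21 - (-16 + 2 + 8)/2*(1 - 5) = 21 - (1/2)*(-6)*(-4) = 21 - (-3)*(-4) = 21 - 1*12 = 21 - 12 = 9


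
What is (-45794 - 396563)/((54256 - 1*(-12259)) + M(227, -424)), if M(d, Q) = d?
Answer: -26021/3926 ≈ -6.6279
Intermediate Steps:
(-45794 - 396563)/((54256 - 1*(-12259)) + M(227, -424)) = (-45794 - 396563)/((54256 - 1*(-12259)) + 227) = -442357/((54256 + 12259) + 227) = -442357/(66515 + 227) = -442357/66742 = -442357*1/66742 = -26021/3926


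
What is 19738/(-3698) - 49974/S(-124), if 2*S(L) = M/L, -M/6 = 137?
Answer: -3820631661/253313 ≈ -15083.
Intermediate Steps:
M = -822 (M = -6*137 = -822)
S(L) = -411/L (S(L) = (-822/L)/2 = -411/L)
19738/(-3698) - 49974/S(-124) = 19738/(-3698) - 49974/((-411/(-124))) = 19738*(-1/3698) - 49974/((-411*(-1/124))) = -9869/1849 - 49974/411/124 = -9869/1849 - 49974*124/411 = -9869/1849 - 2065592/137 = -3820631661/253313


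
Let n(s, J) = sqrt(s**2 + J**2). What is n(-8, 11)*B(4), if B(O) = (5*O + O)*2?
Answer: 48*sqrt(185) ≈ 652.87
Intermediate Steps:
n(s, J) = sqrt(J**2 + s**2)
B(O) = 12*O (B(O) = (6*O)*2 = 12*O)
n(-8, 11)*B(4) = sqrt(11**2 + (-8)**2)*(12*4) = sqrt(121 + 64)*48 = sqrt(185)*48 = 48*sqrt(185)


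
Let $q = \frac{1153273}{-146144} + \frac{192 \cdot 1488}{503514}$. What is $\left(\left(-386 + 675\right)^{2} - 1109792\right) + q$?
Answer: $- \frac{4195514163156413}{4088086112} \approx -1.0263 \cdot 10^{6}$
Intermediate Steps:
$q = - \frac{29940908061}{4088086112}$ ($q = 1153273 \left(- \frac{1}{146144}\right) + 285696 \cdot \frac{1}{503514} = - \frac{1153273}{146144} + \frac{15872}{27973} = - \frac{29940908061}{4088086112} \approx -7.3239$)
$\left(\left(-386 + 675\right)^{2} - 1109792\right) + q = \left(\left(-386 + 675\right)^{2} - 1109792\right) - \frac{29940908061}{4088086112} = \left(289^{2} - 1109792\right) - \frac{29940908061}{4088086112} = \left(83521 - 1109792\right) - \frac{29940908061}{4088086112} = -1026271 - \frac{29940908061}{4088086112} = - \frac{4195514163156413}{4088086112}$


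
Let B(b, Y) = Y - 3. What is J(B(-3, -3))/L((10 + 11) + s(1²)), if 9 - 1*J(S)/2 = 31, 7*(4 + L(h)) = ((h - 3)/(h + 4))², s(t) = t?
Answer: 208208/18567 ≈ 11.214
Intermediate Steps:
L(h) = -4 + (-3 + h)²/(7*(4 + h)²) (L(h) = -4 + ((h - 3)/(h + 4))²/7 = -4 + ((-3 + h)/(4 + h))²/7 = -4 + ((-3 + h)²/(4 + h)²)/7 = -4 + (-3 + h)²/(7*(4 + h)²))
B(b, Y) = -3 + Y
J(S) = -44 (J(S) = 18 - 2*31 = 18 - 62 = -44)
J(B(-3, -3))/L((10 + 11) + s(1²)) = -44/(-4 + (-3 + ((10 + 11) + 1²))²/(7*(4 + ((10 + 11) + 1²))²)) = -44/(-4 + (-3 + (21 + 1))²/(7*(4 + (21 + 1))²)) = -44/(-4 + (-3 + 22)²/(7*(4 + 22)²)) = -44/(-4 + (⅐)*19²/26²) = -44/(-4 + (⅐)*361*(1/676)) = -44/(-4 + 361/4732) = -44/(-18567/4732) = -44*(-4732/18567) = 208208/18567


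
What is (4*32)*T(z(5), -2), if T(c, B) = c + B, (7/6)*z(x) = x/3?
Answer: -512/7 ≈ -73.143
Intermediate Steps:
z(x) = 2*x/7 (z(x) = 6*(x/3)/7 = 2*x/7)
T(c, B) = B + c
(4*32)*T(z(5), -2) = (4*32)*(-2 + (2/7)*5) = 128*(-2 + 10/7) = 128*(-4/7) = -512/7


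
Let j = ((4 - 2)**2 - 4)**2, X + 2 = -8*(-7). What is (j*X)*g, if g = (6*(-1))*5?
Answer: 0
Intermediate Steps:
X = 54 (X = -2 - 8*(-7) = -2 + 56 = 54)
g = -30 (g = -6*5 = -30)
j = 0 (j = (2**2 - 4)**2 = (4 - 4)**2 = 0**2 = 0)
(j*X)*g = (0*54)*(-30) = 0*(-30) = 0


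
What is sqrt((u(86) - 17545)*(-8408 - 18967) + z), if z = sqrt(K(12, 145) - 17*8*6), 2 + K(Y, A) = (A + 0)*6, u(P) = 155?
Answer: sqrt(476051250 + 2*sqrt(13)) ≈ 21819.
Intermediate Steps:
K(Y, A) = -2 + 6*A (K(Y, A) = -2 + (A + 0)*6 = -2 + A*6 = -2 + 6*A)
z = 2*sqrt(13) (z = sqrt((-2 + 6*145) - 17*8*6) = sqrt((-2 + 870) - 136*6) = sqrt(868 - 816) = sqrt(52) = 2*sqrt(13) ≈ 7.2111)
sqrt((u(86) - 17545)*(-8408 - 18967) + z) = sqrt((155 - 17545)*(-8408 - 18967) + 2*sqrt(13)) = sqrt(-17390*(-27375) + 2*sqrt(13)) = sqrt(476051250 + 2*sqrt(13))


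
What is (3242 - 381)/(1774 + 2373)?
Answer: 2861/4147 ≈ 0.68990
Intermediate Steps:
(3242 - 381)/(1774 + 2373) = 2861/4147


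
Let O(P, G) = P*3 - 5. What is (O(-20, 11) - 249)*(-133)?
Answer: 41762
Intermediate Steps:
O(P, G) = -5 + 3*P (O(P, G) = 3*P - 5 = -5 + 3*P)
(O(-20, 11) - 249)*(-133) = ((-5 + 3*(-20)) - 249)*(-133) = ((-5 - 60) - 249)*(-133) = (-65 - 249)*(-133) = -314*(-133) = 41762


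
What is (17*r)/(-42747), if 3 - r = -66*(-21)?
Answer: 7837/14249 ≈ 0.55000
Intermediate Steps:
r = -1383 (r = 3 - (-66)*(-21) = 3 - 1*1386 = 3 - 1386 = -1383)
(17*r)/(-42747) = (17*(-1383))/(-42747) = -23511*(-1/42747) = 7837/14249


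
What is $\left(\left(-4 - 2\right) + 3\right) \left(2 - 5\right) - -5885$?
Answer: $5894$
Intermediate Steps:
$\left(\left(-4 - 2\right) + 3\right) \left(2 - 5\right) - -5885 = \left(-6 + 3\right) \left(-3\right) + 5885 = \left(-3\right) \left(-3\right) + 5885 = 9 + 5885 = 5894$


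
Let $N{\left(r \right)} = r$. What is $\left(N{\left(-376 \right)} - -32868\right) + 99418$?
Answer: $131910$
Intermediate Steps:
$\left(N{\left(-376 \right)} - -32868\right) + 99418 = \left(-376 - -32868\right) + 99418 = \left(-376 + \left(-111932 + 144800\right)\right) + 99418 = \left(-376 + 32868\right) + 99418 = 32492 + 99418 = 131910$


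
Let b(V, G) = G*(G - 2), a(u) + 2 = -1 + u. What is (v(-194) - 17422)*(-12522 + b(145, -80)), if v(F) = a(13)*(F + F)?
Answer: 127002524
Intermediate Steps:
a(u) = -3 + u (a(u) = -2 + (-1 + u) = -3 + u)
b(V, G) = G*(-2 + G)
v(F) = 20*F (v(F) = (-3 + 13)*(F + F) = 10*(2*F) = 20*F)
(v(-194) - 17422)*(-12522 + b(145, -80)) = (20*(-194) - 17422)*(-12522 - 80*(-2 - 80)) = (-3880 - 17422)*(-12522 - 80*(-82)) = -21302*(-12522 + 6560) = -21302*(-5962) = 127002524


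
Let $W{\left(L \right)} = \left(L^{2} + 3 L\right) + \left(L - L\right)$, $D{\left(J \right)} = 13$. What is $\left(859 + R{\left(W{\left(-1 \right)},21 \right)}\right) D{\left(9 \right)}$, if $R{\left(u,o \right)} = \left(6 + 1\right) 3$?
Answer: $11440$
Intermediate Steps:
$W{\left(L \right)} = L^{2} + 3 L$ ($W{\left(L \right)} = \left(L^{2} + 3 L\right) + 0 = L^{2} + 3 L$)
$R{\left(u,o \right)} = 21$ ($R{\left(u,o \right)} = 7 \cdot 3 = 21$)
$\left(859 + R{\left(W{\left(-1 \right)},21 \right)}\right) D{\left(9 \right)} = \left(859 + 21\right) 13 = 880 \cdot 13 = 11440$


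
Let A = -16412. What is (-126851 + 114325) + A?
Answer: -28938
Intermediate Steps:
(-126851 + 114325) + A = (-126851 + 114325) - 16412 = -12526 - 16412 = -28938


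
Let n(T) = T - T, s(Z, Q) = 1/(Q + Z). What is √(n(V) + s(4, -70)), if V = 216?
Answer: I*√66/66 ≈ 0.12309*I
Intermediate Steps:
n(T) = 0
√(n(V) + s(4, -70)) = √(0 + 1/(-70 + 4)) = √(0 + 1/(-66)) = √(0 - 1/66) = √(-1/66) = I*√66/66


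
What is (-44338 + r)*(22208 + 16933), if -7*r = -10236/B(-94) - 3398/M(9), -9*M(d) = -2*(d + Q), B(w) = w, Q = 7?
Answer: -9110398217463/5264 ≈ -1.7307e+9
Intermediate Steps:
M(d) = 14/9 + 2*d/9 (M(d) = -(-2)*(d + 7)/9 = -(-2)*(7 + d)/9 = -(-14 - 2*d)/9 = 14/9 + 2*d/9)
r = 636789/5264 (r = -(-10236/(-94) - 3398/(14/9 + (2/9)*9))/7 = -(-10236*(-1/94) - 3398/(14/9 + 2))/7 = -(5118/47 - 3398/32/9)/7 = -(5118/47 - 3398*9/32)/7 = -(5118/47 - 15291/16)/7 = -1/7*(-636789/752) = 636789/5264 ≈ 120.97)
(-44338 + r)*(22208 + 16933) = (-44338 + 636789/5264)*(22208 + 16933) = -232758443/5264*39141 = -9110398217463/5264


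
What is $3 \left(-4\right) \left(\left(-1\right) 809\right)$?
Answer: $9708$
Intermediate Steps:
$3 \left(-4\right) \left(\left(-1\right) 809\right) = \left(-12\right) \left(-809\right) = 9708$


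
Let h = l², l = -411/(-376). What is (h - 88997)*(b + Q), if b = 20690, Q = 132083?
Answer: -1922170170797123/141376 ≈ -1.3596e+10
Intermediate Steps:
l = 411/376 (l = -411*(-1/376) = 411/376 ≈ 1.0931)
h = 168921/141376 (h = (411/376)² = 168921/141376 ≈ 1.1948)
(h - 88997)*(b + Q) = (168921/141376 - 88997)*(20690 + 132083) = -12581870951/141376*152773 = -1922170170797123/141376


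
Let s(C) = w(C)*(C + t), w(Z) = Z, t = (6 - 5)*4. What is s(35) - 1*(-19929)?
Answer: 21294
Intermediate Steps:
t = 4 (t = 1*4 = 4)
s(C) = C*(4 + C) (s(C) = C*(C + 4) = C*(4 + C))
s(35) - 1*(-19929) = 35*(4 + 35) - 1*(-19929) = 35*39 + 19929 = 1365 + 19929 = 21294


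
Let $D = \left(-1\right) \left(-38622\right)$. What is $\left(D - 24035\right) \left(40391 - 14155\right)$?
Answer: $382704532$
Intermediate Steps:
$D = 38622$
$\left(D - 24035\right) \left(40391 - 14155\right) = \left(38622 - 24035\right) \left(40391 - 14155\right) = 14587 \cdot 26236 = 382704532$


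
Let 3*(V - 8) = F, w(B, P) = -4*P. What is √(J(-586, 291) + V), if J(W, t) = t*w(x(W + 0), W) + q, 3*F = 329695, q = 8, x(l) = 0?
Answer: 5*√258751/3 ≈ 847.79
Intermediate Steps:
F = 329695/3 (F = (⅓)*329695 = 329695/3 ≈ 1.0990e+5)
V = 329767/9 (V = 8 + (⅓)*(329695/3) = 8 + 329695/9 = 329767/9 ≈ 36641.)
J(W, t) = 8 - 4*W*t (J(W, t) = t*(-4*W) + 8 = -4*W*t + 8 = 8 - 4*W*t)
√(J(-586, 291) + V) = √((8 - 4*(-586)*291) + 329767/9) = √((8 + 682104) + 329767/9) = √(682112 + 329767/9) = √(6468775/9) = 5*√258751/3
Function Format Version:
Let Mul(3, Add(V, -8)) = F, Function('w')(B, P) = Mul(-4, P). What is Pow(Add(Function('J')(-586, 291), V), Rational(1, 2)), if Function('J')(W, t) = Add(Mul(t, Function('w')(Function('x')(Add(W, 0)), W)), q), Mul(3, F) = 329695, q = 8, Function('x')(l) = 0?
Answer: Mul(Rational(5, 3), Pow(258751, Rational(1, 2))) ≈ 847.79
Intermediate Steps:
F = Rational(329695, 3) (F = Mul(Rational(1, 3), 329695) = Rational(329695, 3) ≈ 1.0990e+5)
V = Rational(329767, 9) (V = Add(8, Mul(Rational(1, 3), Rational(329695, 3))) = Add(8, Rational(329695, 9)) = Rational(329767, 9) ≈ 36641.)
Function('J')(W, t) = Add(8, Mul(-4, W, t)) (Function('J')(W, t) = Add(Mul(t, Mul(-4, W)), 8) = Add(Mul(-4, W, t), 8) = Add(8, Mul(-4, W, t)))
Pow(Add(Function('J')(-586, 291), V), Rational(1, 2)) = Pow(Add(Add(8, Mul(-4, -586, 291)), Rational(329767, 9)), Rational(1, 2)) = Pow(Add(Add(8, 682104), Rational(329767, 9)), Rational(1, 2)) = Pow(Add(682112, Rational(329767, 9)), Rational(1, 2)) = Pow(Rational(6468775, 9), Rational(1, 2)) = Mul(Rational(5, 3), Pow(258751, Rational(1, 2)))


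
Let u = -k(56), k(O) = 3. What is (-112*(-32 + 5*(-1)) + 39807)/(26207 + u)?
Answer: 43951/26204 ≈ 1.6773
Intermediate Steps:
u = -3 (u = -1*3 = -3)
(-112*(-32 + 5*(-1)) + 39807)/(26207 + u) = (-112*(-32 + 5*(-1)) + 39807)/(26207 - 3) = (-112*(-32 - 5) + 39807)/26204 = (-112*(-37) + 39807)*(1/26204) = (4144 + 39807)*(1/26204) = 43951*(1/26204) = 43951/26204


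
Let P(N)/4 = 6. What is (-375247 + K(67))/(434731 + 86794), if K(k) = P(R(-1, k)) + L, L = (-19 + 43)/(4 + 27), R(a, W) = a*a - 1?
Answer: -11631889/16167275 ≈ -0.71947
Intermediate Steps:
R(a, W) = -1 + a² (R(a, W) = a² - 1 = -1 + a²)
L = 24/31 ≈ 0.77419
P(N) = 24 (P(N) = 4*6 = 24)
K(k) = 768/31 (K(k) = 24 + 24/31 = 768/31)
(-375247 + K(67))/(434731 + 86794) = (-375247 + 768/31)/(434731 + 86794) = -11631889/31/521525 = -11631889/31*1/521525 = -11631889/16167275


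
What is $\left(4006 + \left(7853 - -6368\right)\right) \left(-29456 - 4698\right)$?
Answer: $-622524958$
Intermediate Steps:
$\left(4006 + \left(7853 - -6368\right)\right) \left(-29456 - 4698\right) = \left(4006 + \left(7853 + 6368\right)\right) \left(-34154\right) = \left(4006 + 14221\right) \left(-34154\right) = 18227 \left(-34154\right) = -622524958$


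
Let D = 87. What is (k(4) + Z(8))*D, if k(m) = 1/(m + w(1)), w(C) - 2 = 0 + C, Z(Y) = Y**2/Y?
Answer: 4959/7 ≈ 708.43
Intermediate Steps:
Z(Y) = Y
w(C) = 2 + C (w(C) = 2 + (0 + C) = 2 + C)
k(m) = 1/(3 + m) (k(m) = 1/(m + (2 + 1)) = 1/(m + 3) = 1/(3 + m))
(k(4) + Z(8))*D = (1/(3 + 4) + 8)*87 = (1/7 + 8)*87 = (57/7)*87 = 4959/7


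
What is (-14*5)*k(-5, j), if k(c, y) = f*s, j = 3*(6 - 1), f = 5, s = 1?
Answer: -350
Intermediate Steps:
j = 15 (j = 3*5 = 15)
k(c, y) = 5 (k(c, y) = 5*1 = 5)
(-14*5)*k(-5, j) = -14*5*5 = -70*5 = -350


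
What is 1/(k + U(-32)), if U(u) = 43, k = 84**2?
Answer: 1/7099 ≈ 0.00014086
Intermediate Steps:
k = 7056
1/(k + U(-32)) = 1/(7056 + 43) = 1/7099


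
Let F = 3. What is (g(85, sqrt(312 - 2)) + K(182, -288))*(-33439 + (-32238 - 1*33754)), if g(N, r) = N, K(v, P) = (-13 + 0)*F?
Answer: -4573826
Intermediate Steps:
K(v, P) = -39 (K(v, P) = (-13 + 0)*3 = -13*3 = -39)
(g(85, sqrt(312 - 2)) + K(182, -288))*(-33439 + (-32238 - 1*33754)) = (85 - 39)*(-33439 + (-32238 - 1*33754)) = 46*(-33439 + (-32238 - 33754)) = 46*(-33439 - 65992) = 46*(-99431) = -4573826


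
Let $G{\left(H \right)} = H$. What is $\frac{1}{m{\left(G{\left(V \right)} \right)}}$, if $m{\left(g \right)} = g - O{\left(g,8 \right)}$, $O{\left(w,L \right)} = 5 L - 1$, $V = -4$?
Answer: $- \frac{1}{43} \approx -0.023256$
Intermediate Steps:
$O{\left(w,L \right)} = -1 + 5 L$
$m{\left(g \right)} = -39 + g$ ($m{\left(g \right)} = g - \left(-1 + 5 \cdot 8\right) = g - \left(-1 + 40\right) = g - 39 = -39 + g$)
$\frac{1}{m{\left(G{\left(V \right)} \right)}} = \frac{1}{-39 - 4} = \frac{1}{-43} = - \frac{1}{43}$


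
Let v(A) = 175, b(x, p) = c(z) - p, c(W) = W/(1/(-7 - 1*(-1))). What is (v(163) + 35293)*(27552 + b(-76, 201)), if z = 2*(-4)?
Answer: 971787732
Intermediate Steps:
z = -8
c(W) = -6*W (c(W) = W/(1/(-7 + 1)) = W/(1/(-6)) = W/(-1/6) = W*(-6) = -6*W)
b(x, p) = 48 - p (b(x, p) = -6*(-8) - p = 48 - p)
(v(163) + 35293)*(27552 + b(-76, 201)) = (175 + 35293)*(27552 + (48 - 1*201)) = 35468*(27552 + (48 - 201)) = 35468*(27552 - 153) = 35468*27399 = 971787732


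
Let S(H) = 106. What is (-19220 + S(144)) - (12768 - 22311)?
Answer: -9571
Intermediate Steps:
(-19220 + S(144)) - (12768 - 22311) = (-19220 + 106) - (12768 - 22311) = -19114 - 1*(-9543) = -19114 + 9543 = -9571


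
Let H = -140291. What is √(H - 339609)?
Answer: 10*I*√4799 ≈ 692.75*I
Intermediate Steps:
√(H - 339609) = √(-140291 - 339609) = √(-479900) = 10*I*√4799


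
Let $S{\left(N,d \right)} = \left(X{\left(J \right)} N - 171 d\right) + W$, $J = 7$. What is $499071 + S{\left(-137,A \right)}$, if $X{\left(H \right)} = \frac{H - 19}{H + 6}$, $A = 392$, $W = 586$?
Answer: $\frac{5625769}{13} \approx 4.3275 \cdot 10^{5}$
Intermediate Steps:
$X{\left(H \right)} = \frac{-19 + H}{6 + H}$
$S{\left(N,d \right)} = 586 - 171 d - \frac{12 N}{13}$ ($S{\left(N,d \right)} = \left(\frac{-19 + 7}{6 + 7} N - 171 d\right) + 586 = \left(\frac{1}{13} \left(-12\right) N - 171 d\right) + 586 = \left(- \frac{12 N}{13} - 171 d\right) + 586 = \left(- 171 d - \frac{12 N}{13}\right) + 586 = 586 - 171 d - \frac{12 N}{13}$)
$499071 + S{\left(-137,A \right)} = 499071 - \frac{862154}{13} = \frac{5625769}{13}$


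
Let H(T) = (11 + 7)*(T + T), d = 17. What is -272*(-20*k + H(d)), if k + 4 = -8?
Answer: -231744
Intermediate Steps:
k = -12 (k = -4 - 8 = -12)
H(T) = 36*T (H(T) = 18*(2*T) = 36*T)
-272*(-20*k + H(d)) = -272*(-20*(-12) + 36*17) = -272*(240 + 612) = -272*852 = -231744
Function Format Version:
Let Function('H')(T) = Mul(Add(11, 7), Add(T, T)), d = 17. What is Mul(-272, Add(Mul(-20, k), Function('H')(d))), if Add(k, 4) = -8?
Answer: -231744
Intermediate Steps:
k = -12 (k = Add(-4, -8) = -12)
Function('H')(T) = Mul(36, T) (Function('H')(T) = Mul(18, Mul(2, T)) = Mul(36, T))
Mul(-272, Add(Mul(-20, k), Function('H')(d))) = Mul(-272, Add(Mul(-20, -12), Mul(36, 17))) = Mul(-272, Add(240, 612)) = Mul(-272, 852) = -231744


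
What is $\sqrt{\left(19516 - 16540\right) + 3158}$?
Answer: $\sqrt{6134} \approx 78.32$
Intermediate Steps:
$\sqrt{\left(19516 - 16540\right) + 3158} = \sqrt{2976 + 3158} = \sqrt{6134}$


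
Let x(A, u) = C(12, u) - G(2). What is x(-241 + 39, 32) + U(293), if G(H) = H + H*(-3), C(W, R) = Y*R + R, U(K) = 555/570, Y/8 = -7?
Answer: -66691/38 ≈ -1755.0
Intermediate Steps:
Y = -56 (Y = 8*(-7) = -56)
U(K) = 37/38 (U(K) = 555*(1/570) = 37/38)
C(W, R) = -55*R (C(W, R) = -56*R + R = -55*R)
G(H) = -2*H (G(H) = H - 3*H = -2*H)
x(A, u) = 4 - 55*u (x(A, u) = -55*u - (-2)*2 = -55*u - 1*(-4) = -55*u + 4 = 4 - 55*u)
x(-241 + 39, 32) + U(293) = (4 - 55*32) + 37/38 = (4 - 1760) + 37/38 = -1756 + 37/38 = -66691/38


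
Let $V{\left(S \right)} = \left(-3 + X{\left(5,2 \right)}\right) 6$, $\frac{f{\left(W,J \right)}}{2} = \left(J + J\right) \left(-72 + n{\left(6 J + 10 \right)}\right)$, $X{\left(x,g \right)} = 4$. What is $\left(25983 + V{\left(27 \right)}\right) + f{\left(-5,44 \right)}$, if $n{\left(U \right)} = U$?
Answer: $61541$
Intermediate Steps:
$f{\left(W,J \right)} = 4 J \left(-62 + 6 J\right)$ ($f{\left(W,J \right)} = 2 \left(J + J\right) \left(-72 + \left(6 J + 10\right)\right) = 2 \cdot 2 J \left(-72 + \left(10 + 6 J\right)\right) = 2 \cdot 2 J \left(-62 + 6 J\right) = 4 J \left(-62 + 6 J\right)$)
$V{\left(S \right)} = 6$ ($V{\left(S \right)} = \left(-3 + 4\right) 6 = 1 \cdot 6 = 6$)
$\left(25983 + V{\left(27 \right)}\right) + f{\left(-5,44 \right)} = \left(25983 + 6\right) + 8 \cdot 44 \left(-31 + 3 \cdot 44\right) = 25989 + 8 \cdot 44 \left(-31 + 132\right) = 25989 + 8 \cdot 44 \cdot 101 = 25989 + 35552 = 61541$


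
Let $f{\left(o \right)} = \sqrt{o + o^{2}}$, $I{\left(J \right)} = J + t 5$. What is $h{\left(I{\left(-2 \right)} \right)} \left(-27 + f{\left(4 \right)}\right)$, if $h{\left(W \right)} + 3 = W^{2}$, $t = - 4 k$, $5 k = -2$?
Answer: $-891 + 66 \sqrt{5} \approx -743.42$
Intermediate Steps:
$k = - \frac{2}{5}$ ($k = \frac{1}{5} \left(-2\right) = - \frac{2}{5} \approx -0.4$)
$t = \frac{8}{5}$ ($t = \left(-4\right) \left(- \frac{2}{5}\right) = \frac{8}{5} \approx 1.6$)
$I{\left(J \right)} = 8 + J$ ($I{\left(J \right)} = J + \frac{8}{5} \cdot 5 = J + 8 = 8 + J$)
$h{\left(W \right)} = -3 + W^{2}$
$h{\left(I{\left(-2 \right)} \right)} \left(-27 + f{\left(4 \right)}\right) = \left(-3 + \left(8 - 2\right)^{2}\right) \left(-27 + \sqrt{4 \left(1 + 4\right)}\right) = \left(-3 + 6^{2}\right) \left(-27 + \sqrt{4 \cdot 5}\right) = \left(-3 + 36\right) \left(-27 + \sqrt{20}\right) = 33 \left(-27 + 2 \sqrt{5}\right) = -891 + 66 \sqrt{5}$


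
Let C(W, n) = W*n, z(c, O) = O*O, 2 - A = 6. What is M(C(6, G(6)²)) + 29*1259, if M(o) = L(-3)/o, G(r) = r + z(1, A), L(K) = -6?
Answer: 17671323/484 ≈ 36511.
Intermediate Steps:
A = -4 (A = 2 - 1*6 = 2 - 6 = -4)
z(c, O) = O²
G(r) = 16 + r (G(r) = r + (-4)² = r + 16 = 16 + r)
M(o) = -6/o
M(C(6, G(6)²)) + 29*1259 = -6*1/(6*(16 + 6)²) + 29*1259 = -6/(6*22²) + 36511 = -6/(6*484) + 36511 = -6/2904 + 36511 = -6*1/2904 + 36511 = -1/484 + 36511 = 17671323/484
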